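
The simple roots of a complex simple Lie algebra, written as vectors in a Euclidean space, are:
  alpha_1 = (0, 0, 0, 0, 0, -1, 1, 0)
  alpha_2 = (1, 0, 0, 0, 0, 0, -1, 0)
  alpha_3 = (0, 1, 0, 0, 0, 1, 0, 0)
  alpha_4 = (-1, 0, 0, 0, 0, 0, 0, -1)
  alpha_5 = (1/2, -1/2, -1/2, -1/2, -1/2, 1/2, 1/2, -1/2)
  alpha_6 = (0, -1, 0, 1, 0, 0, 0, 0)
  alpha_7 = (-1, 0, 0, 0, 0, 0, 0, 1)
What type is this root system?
type E_7

Compute the Cartan integers a_ij = 2(alpha_i, alpha_j)/(alpha_j, alpha_j); the resulting 7x7 Cartan matrix is
[[2, -1, -1, 0, 0, 0, 0], [-1, 2, 0, -1, 0, 0, -1], [-1, 0, 2, 0, 0, -1, 0], [0, -1, 0, 2, 0, 0, 0], [0, 0, 0, 0, 2, 0, -1], [0, 0, -1, 0, 0, 2, 0], [0, -1, 0, 0, -1, 0, 2]].
All simple roots have the same length, so the diagram is simply laced. The associated Dynkin diagram is a chain of 6 nodes with one extra node attached to the third node from one end (E_7), so the type is E_7.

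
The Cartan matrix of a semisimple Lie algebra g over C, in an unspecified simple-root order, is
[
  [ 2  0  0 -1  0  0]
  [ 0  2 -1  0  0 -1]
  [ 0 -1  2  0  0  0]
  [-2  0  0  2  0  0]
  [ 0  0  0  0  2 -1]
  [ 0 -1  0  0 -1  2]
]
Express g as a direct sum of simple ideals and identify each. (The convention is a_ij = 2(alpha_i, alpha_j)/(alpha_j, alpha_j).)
The diagram associated to this matrix has two connected components: the simple roots {alpha_2, alpha_3, alpha_5, alpha_6} form a chain of 4 nodes with single edges (A_4), and {alpha_1, alpha_4} form a chain of 2 nodes with a double edge at one end; the terminal node there is the unique short simple root (B_2). A semisimple Lie algebra decomposes uniquely as the direct sum of simple ideals, one per connected component of its Dynkin diagram, so g ≅ A_4 ⊕ B_2 (dimension 24 + 10 = 34).

A_4 ⊕ B_2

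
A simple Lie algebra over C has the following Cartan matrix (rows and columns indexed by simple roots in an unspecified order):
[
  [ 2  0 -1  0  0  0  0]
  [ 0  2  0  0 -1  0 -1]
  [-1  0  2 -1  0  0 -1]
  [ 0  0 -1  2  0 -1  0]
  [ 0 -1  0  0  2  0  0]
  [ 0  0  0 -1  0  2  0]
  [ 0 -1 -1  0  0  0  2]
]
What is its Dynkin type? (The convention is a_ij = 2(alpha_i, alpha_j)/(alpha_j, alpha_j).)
The matrix has rank 7 with 2's on the diagonal. Reading the off-diagonal entries as Dynkin edges (a single edge where a_ij = a_ji = -1; a double or triple edge where a_ij * a_ji = 2 or 3), the diagram is a chain of 6 nodes with one extra node attached to the third node from one end (E_7). One simple-root ordering that puts it in standard form is (alpha_6, alpha_1, alpha_4, alpha_3, alpha_7, alpha_2, alpha_5). So the algebra is type E_7.

E_7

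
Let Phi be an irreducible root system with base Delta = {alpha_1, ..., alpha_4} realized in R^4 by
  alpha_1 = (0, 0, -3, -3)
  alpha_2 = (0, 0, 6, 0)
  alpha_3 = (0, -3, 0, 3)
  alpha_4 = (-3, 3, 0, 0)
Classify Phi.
C_4 (sp(8))

Compute the Cartan integers a_ij = 2(alpha_i, alpha_j)/(alpha_j, alpha_j); the resulting 4x4 Cartan matrix is
[[2, -1, -1, 0], [-2, 2, 0, 0], [-1, 0, 2, -1], [0, 0, -1, 2]].
The roots have two lengths (squared-length ratio 2:1); the short ones are alpha_{1,3,4}. The associated Dynkin diagram is a chain of 4 nodes with a double edge at one end; the terminal node there is the unique long simple root (C_4), so the type is C_4 (the algebra sp(8)).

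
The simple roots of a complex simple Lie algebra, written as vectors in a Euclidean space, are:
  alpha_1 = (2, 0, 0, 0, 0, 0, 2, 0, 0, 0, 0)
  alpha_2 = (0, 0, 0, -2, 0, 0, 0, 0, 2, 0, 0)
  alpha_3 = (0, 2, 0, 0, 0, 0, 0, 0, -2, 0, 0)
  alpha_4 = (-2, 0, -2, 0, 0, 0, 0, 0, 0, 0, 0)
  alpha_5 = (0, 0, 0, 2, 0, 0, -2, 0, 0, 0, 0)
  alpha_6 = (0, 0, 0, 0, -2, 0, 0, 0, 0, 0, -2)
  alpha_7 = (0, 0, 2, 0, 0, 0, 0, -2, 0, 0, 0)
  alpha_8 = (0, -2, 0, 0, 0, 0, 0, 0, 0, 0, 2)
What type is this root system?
A_8 (sl(9))

Compute the Cartan integers a_ij = 2(alpha_i, alpha_j)/(alpha_j, alpha_j); the resulting 8x8 Cartan matrix is
[[2, 0, 0, -1, -1, 0, 0, 0], [0, 2, -1, 0, -1, 0, 0, 0], [0, -1, 2, 0, 0, 0, 0, -1], [-1, 0, 0, 2, 0, 0, -1, 0], [-1, -1, 0, 0, 2, 0, 0, 0], [0, 0, 0, 0, 0, 2, 0, -1], [0, 0, 0, -1, 0, 0, 2, 0], [0, 0, -1, 0, 0, -1, 0, 2]].
All simple roots have the same length, so the diagram is simply laced. The associated Dynkin diagram is a chain of 8 nodes with single edges (A_8), so the type is A_8 (the algebra sl(9)).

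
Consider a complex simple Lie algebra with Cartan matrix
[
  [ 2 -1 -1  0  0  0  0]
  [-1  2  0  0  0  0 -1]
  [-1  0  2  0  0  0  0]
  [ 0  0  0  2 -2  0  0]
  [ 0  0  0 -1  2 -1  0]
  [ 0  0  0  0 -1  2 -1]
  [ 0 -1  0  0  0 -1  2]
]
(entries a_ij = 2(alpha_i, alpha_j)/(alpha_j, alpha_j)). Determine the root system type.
The matrix has rank 7 with 2's on the diagonal. Reading the off-diagonal entries as Dynkin edges (a single edge where a_ij = a_ji = -1; a double or triple edge where a_ij * a_ji = 2 or 3), the diagram is a chain of 7 nodes with a double edge at one end; the terminal node there is the unique long simple root (C_7). One simple-root ordering that puts it in standard form is (alpha_3, alpha_1, alpha_2, alpha_7, alpha_6, alpha_5, alpha_4). So the algebra is type C_7, i.e. sp(14).

type C_7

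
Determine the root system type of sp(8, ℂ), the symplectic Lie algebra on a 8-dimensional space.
This is sp(8), which has dimension 8(8+1)/2 = 36 and rank 8/2 = 4. In the classification of classical Lie algebras, the symplectic algebra sp(2n) has type C_n; here n = 4, so the Dynkin diagram is a chain of 4 nodes with a double edge at one end; the terminal node there is the unique long simple root (C_4). Hence the type is C_4.

type C_4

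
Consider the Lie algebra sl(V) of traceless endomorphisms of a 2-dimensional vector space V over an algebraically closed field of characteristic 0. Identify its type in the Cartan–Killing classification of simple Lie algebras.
This is sl(2), which has dimension 2^2 - 1 = 3 and rank 2 - 1 = 1 (a Cartan subalgebra is the diagonal traceless matrices). In the classification of classical Lie algebras, the special linear algebra sl(n+1) has type A_n; here n = 1, so the Dynkin diagram is a chain of 1 nodes with single edges (A_1). Hence the type is A_1.

type A_1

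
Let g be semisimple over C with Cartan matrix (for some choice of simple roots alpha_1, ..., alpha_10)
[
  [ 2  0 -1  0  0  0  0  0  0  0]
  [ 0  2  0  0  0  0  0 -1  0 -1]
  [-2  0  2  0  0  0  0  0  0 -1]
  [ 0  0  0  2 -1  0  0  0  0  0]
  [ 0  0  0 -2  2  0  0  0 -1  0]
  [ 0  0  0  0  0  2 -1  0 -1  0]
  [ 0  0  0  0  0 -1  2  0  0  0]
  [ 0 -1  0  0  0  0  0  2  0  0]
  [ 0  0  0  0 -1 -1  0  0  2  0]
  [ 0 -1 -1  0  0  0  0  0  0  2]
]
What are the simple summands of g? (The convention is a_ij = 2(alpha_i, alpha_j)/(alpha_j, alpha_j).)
B5 + B5

The diagram associated to this matrix has two connected components: the simple roots {alpha_4, alpha_5, alpha_6, alpha_7, alpha_9} form a chain of 5 nodes with a double edge at one end; the terminal node there is the unique short simple root (B_5), and {alpha_1, alpha_2, alpha_3, alpha_8, alpha_10} form a chain of 5 nodes with a double edge at one end; the terminal node there is the unique short simple root (B_5). A semisimple Lie algebra decomposes uniquely as the direct sum of simple ideals, one per connected component of its Dynkin diagram, so g ≅ B_5 ⊕ B_5 (dimension 55 + 55 = 110).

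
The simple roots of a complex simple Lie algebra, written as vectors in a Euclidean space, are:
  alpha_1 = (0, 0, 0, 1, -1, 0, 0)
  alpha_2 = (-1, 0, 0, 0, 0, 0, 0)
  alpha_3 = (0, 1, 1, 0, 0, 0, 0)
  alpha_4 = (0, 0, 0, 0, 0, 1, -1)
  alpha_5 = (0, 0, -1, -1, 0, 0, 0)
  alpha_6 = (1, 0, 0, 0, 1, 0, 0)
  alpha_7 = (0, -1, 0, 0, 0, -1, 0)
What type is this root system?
Compute the Cartan integers a_ij = 2(alpha_i, alpha_j)/(alpha_j, alpha_j); the resulting 7x7 Cartan matrix is
[[2, 0, 0, 0, -1, -1, 0], [0, 2, 0, 0, 0, -1, 0], [0, 0, 2, 0, -1, 0, -1], [0, 0, 0, 2, 0, 0, -1], [-1, 0, -1, 0, 2, 0, 0], [-1, -2, 0, 0, 0, 2, 0], [0, 0, -1, -1, 0, 0, 2]].
The roots have two lengths (squared-length ratio 2:1); the short ones are alpha_{2}. The associated Dynkin diagram is a chain of 7 nodes with a double edge at one end; the terminal node there is the unique short simple root (B_7), so the type is B_7 (the algebra so(15)).

B_7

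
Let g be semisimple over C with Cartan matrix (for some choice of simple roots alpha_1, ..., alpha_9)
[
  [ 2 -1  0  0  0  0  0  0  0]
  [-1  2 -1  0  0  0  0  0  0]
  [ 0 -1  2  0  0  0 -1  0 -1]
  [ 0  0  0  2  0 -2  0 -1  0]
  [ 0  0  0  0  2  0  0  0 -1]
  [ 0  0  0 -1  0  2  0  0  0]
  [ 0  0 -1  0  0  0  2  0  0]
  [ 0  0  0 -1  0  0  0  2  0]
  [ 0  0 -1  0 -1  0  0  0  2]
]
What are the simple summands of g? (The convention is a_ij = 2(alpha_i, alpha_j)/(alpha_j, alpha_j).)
The diagram associated to this matrix has two connected components: the simple roots {alpha_4, alpha_6, alpha_8} form a chain of 3 nodes with a double edge at one end; the terminal node there is the unique short simple root (B_3), and {alpha_1, alpha_2, alpha_3, alpha_5, alpha_7, alpha_9} form a chain of 5 nodes with one extra node attached to the third node from one end (E_6). A semisimple Lie algebra decomposes uniquely as the direct sum of simple ideals, one per connected component of its Dynkin diagram, so g ≅ B_3 ⊕ E_6 (dimension 21 + 78 = 99).

B_3 (so(7)) ⊕ E_6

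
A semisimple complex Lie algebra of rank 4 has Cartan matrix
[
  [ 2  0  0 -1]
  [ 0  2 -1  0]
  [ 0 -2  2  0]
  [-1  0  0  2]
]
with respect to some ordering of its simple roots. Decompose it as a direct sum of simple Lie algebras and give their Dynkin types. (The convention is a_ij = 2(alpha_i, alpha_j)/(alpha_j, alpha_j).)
type A_2 ⊕ type B_2

The diagram associated to this matrix has two connected components: the simple roots {alpha_1, alpha_4} form a chain of 2 nodes with single edges (A_2), and {alpha_2, alpha_3} form a chain of 2 nodes with a double edge at one end; the terminal node there is the unique short simple root (B_2). A semisimple Lie algebra decomposes uniquely as the direct sum of simple ideals, one per connected component of its Dynkin diagram, so g ≅ A_2 ⊕ B_2 (dimension 8 + 10 = 18).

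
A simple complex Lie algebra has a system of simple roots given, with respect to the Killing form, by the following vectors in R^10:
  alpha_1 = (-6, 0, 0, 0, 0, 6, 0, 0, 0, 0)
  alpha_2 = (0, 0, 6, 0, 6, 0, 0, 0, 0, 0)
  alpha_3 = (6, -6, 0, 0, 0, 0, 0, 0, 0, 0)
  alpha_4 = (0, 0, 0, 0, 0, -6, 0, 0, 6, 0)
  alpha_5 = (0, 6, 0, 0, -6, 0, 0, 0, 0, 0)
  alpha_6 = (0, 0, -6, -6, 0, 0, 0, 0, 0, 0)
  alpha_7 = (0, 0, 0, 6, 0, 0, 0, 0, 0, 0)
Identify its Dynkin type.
B7

Compute the Cartan integers a_ij = 2(alpha_i, alpha_j)/(alpha_j, alpha_j); the resulting 7x7 Cartan matrix is
[[2, 0, -1, -1, 0, 0, 0], [0, 2, 0, 0, -1, -1, 0], [-1, 0, 2, 0, -1, 0, 0], [-1, 0, 0, 2, 0, 0, 0], [0, -1, -1, 0, 2, 0, 0], [0, -1, 0, 0, 0, 2, -2], [0, 0, 0, 0, 0, -1, 2]].
The roots have two lengths (squared-length ratio 2:1); the short ones are alpha_{7}. The associated Dynkin diagram is a chain of 7 nodes with a double edge at one end; the terminal node there is the unique short simple root (B_7), so the type is B_7 (the algebra so(15)).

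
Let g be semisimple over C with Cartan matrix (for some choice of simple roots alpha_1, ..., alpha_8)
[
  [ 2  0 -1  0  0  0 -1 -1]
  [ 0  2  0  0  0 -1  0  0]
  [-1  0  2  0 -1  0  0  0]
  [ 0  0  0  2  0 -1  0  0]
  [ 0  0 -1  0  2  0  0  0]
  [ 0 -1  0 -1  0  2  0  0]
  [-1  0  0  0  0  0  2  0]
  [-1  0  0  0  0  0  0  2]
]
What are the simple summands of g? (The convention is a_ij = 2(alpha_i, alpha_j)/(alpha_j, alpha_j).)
The diagram associated to this matrix has two connected components: the simple roots {alpha_2, alpha_4, alpha_6} form a chain of 3 nodes with single edges (A_3), and {alpha_1, alpha_3, alpha_5, alpha_7, alpha_8} form a chain of 3 nodes with a fork of two nodes at one end (D_5). A semisimple Lie algebra decomposes uniquely as the direct sum of simple ideals, one per connected component of its Dynkin diagram, so g ≅ A_3 ⊕ D_5 (dimension 15 + 45 = 60).

A3 + D5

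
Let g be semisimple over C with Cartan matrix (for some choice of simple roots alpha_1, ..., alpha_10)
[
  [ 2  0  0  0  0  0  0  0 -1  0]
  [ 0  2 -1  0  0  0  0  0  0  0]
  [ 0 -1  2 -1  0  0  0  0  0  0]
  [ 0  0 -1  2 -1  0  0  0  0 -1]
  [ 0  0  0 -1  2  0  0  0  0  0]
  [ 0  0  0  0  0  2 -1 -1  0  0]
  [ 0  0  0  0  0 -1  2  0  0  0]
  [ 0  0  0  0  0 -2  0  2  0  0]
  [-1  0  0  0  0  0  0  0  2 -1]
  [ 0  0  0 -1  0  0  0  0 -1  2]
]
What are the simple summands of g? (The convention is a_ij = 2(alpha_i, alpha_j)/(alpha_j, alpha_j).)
The diagram associated to this matrix has two connected components: the simple roots {alpha_6, alpha_7, alpha_8} form a chain of 3 nodes with a double edge at one end; the terminal node there is the unique long simple root (C_3), and {alpha_1, alpha_2, alpha_3, alpha_4, alpha_5, alpha_9, alpha_10} form a chain of 6 nodes with one extra node attached to the third node from one end (E_7). A semisimple Lie algebra decomposes uniquely as the direct sum of simple ideals, one per connected component of its Dynkin diagram, so g ≅ C_3 ⊕ E_7 (dimension 21 + 133 = 154).

C_3 ⊕ E_7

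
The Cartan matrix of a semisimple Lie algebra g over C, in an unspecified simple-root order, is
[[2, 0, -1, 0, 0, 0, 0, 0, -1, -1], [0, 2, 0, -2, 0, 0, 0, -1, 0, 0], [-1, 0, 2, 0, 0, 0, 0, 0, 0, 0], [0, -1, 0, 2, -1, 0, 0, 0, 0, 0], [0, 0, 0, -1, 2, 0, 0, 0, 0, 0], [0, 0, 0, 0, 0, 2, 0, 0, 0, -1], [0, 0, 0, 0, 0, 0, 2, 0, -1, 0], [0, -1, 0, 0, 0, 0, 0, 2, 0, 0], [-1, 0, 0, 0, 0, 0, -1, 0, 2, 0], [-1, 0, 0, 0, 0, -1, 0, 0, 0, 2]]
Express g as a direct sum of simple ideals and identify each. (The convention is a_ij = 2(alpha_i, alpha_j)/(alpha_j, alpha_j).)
The diagram associated to this matrix has two connected components: the simple roots {alpha_1, alpha_3, alpha_6, alpha_7, alpha_9, alpha_10} form a chain of 5 nodes with one extra node attached to the third node from one end (E_6), and {alpha_2, alpha_4, alpha_5, alpha_8} form a chain of 4 nodes with a double edge between the middle two (F_4). A semisimple Lie algebra decomposes uniquely as the direct sum of simple ideals, one per connected component of its Dynkin diagram, so g ≅ E_6 ⊕ F_4 (dimension 78 + 52 = 130).

E_6 + F_4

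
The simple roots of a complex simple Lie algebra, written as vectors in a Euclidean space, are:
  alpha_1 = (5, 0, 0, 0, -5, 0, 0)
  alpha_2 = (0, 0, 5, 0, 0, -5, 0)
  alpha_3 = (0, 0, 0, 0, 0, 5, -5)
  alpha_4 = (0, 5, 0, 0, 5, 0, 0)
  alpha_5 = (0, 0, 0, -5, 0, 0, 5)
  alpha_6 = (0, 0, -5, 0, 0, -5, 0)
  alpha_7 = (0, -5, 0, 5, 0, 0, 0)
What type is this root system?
Compute the Cartan integers a_ij = 2(alpha_i, alpha_j)/(alpha_j, alpha_j); the resulting 7x7 Cartan matrix is
[[2, 0, 0, -1, 0, 0, 0], [0, 2, -1, 0, 0, 0, 0], [0, -1, 2, 0, -1, -1, 0], [-1, 0, 0, 2, 0, 0, -1], [0, 0, -1, 0, 2, 0, -1], [0, 0, -1, 0, 0, 2, 0], [0, 0, 0, -1, -1, 0, 2]].
All simple roots have the same length, so the diagram is simply laced. The associated Dynkin diagram is a chain of 5 nodes with a fork of two nodes at one end (D_7), so the type is D_7 (the algebra so(14)).

type D_7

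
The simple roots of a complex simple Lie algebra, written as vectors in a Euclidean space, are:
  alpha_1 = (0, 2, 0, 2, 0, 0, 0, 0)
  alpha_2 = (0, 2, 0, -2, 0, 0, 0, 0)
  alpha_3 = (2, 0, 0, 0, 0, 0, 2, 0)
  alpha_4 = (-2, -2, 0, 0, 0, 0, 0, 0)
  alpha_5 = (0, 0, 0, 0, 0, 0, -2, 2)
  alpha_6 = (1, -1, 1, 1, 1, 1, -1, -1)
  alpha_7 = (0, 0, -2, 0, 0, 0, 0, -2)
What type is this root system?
E_7

Compute the Cartan integers a_ij = 2(alpha_i, alpha_j)/(alpha_j, alpha_j); the resulting 7x7 Cartan matrix is
[[2, 0, 0, -1, 0, 0, 0], [0, 2, 0, -1, 0, -1, 0], [0, 0, 2, -1, -1, 0, 0], [-1, -1, -1, 2, 0, 0, 0], [0, 0, -1, 0, 2, 0, -1], [0, -1, 0, 0, 0, 2, 0], [0, 0, 0, 0, -1, 0, 2]].
All simple roots have the same length, so the diagram is simply laced. The associated Dynkin diagram is a chain of 6 nodes with one extra node attached to the third node from one end (E_7), so the type is E_7.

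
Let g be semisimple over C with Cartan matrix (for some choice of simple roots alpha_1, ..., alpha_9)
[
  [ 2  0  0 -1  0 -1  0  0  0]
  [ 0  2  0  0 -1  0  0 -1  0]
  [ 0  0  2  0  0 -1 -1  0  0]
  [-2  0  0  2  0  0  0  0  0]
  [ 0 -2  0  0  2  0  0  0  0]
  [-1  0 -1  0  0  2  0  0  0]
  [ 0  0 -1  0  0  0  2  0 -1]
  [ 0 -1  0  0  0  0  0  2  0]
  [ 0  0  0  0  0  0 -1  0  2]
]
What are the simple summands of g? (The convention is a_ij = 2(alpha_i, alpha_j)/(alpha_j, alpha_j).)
C_3 (sp(6)) ⊕ C_6 (sp(12))

The diagram associated to this matrix has two connected components: the simple roots {alpha_2, alpha_5, alpha_8} form a chain of 3 nodes with a double edge at one end; the terminal node there is the unique long simple root (C_3), and {alpha_1, alpha_3, alpha_4, alpha_6, alpha_7, alpha_9} form a chain of 6 nodes with a double edge at one end; the terminal node there is the unique long simple root (C_6). A semisimple Lie algebra decomposes uniquely as the direct sum of simple ideals, one per connected component of its Dynkin diagram, so g ≅ C_3 ⊕ C_6 (dimension 21 + 78 = 99).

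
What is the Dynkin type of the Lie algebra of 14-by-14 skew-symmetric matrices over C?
This is so(14) with 14 even, which has dimension 14(14-1)/2 = 91 and rank 14/2 = 7. In the classification of classical Lie algebras, the orthogonal algebra so(2n) in an even number of variables has type D_n; here n = 7, so the Dynkin diagram is a chain of 5 nodes with a fork of two nodes at one end (D_7). Hence the type is D_7.

D7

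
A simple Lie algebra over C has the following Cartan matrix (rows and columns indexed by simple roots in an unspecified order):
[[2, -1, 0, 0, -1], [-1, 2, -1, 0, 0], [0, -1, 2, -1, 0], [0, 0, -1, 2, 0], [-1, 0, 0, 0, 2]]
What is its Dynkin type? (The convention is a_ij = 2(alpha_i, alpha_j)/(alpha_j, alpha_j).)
The matrix has rank 5 with 2's on the diagonal. Reading the off-diagonal entries as Dynkin edges (a single edge where a_ij = a_ji = -1; a double or triple edge where a_ij * a_ji = 2 or 3), the diagram is a chain of 5 nodes with single edges (A_5). One simple-root ordering that puts it in standard form is (alpha_5, alpha_1, alpha_2, alpha_3, alpha_4). So the algebra is type A_5, i.e. sl(6).

A_5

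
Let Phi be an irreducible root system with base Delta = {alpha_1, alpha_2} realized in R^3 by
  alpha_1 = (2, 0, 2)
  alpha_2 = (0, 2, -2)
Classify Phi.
A_2

Compute the Cartan integers a_ij = 2(alpha_i, alpha_j)/(alpha_j, alpha_j); the resulting 2x2 Cartan matrix is
[[2, -1], [-1, 2]].
All simple roots have the same length, so the diagram is simply laced. The associated Dynkin diagram is a chain of 2 nodes with single edges (A_2), so the type is A_2 (the algebra sl(3)).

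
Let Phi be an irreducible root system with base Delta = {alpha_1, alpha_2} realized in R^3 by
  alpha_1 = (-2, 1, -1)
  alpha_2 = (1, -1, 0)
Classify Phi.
Compute the Cartan integers a_ij = 2(alpha_i, alpha_j)/(alpha_j, alpha_j); the resulting 2x2 Cartan matrix is
[[2, -3], [-1, 2]].
The roots have two lengths (squared-length ratio 3:1); the short ones are alpha_{2}. The associated Dynkin diagram is two nodes joined by a triple edge (G_2), so the type is G_2.

G_2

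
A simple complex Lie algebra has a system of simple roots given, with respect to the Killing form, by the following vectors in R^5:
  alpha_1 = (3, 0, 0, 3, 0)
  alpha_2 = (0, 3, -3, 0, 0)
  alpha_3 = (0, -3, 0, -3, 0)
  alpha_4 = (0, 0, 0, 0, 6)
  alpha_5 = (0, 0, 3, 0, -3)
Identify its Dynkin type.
Compute the Cartan integers a_ij = 2(alpha_i, alpha_j)/(alpha_j, alpha_j); the resulting 5x5 Cartan matrix is
[[2, 0, -1, 0, 0], [0, 2, -1, 0, -1], [-1, -1, 2, 0, 0], [0, 0, 0, 2, -2], [0, -1, 0, -1, 2]].
The roots have two lengths (squared-length ratio 2:1); the short ones are alpha_{1,2,3,5}. The associated Dynkin diagram is a chain of 5 nodes with a double edge at one end; the terminal node there is the unique long simple root (C_5), so the type is C_5 (the algebra sp(10)).

C_5 (sp(10))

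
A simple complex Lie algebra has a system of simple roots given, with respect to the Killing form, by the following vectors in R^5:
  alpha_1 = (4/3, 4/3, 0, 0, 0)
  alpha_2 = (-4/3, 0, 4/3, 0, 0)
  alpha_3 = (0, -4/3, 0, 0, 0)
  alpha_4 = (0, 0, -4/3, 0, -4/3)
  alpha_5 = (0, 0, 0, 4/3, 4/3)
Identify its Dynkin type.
Compute the Cartan integers a_ij = 2(alpha_i, alpha_j)/(alpha_j, alpha_j); the resulting 5x5 Cartan matrix is
[[2, -1, -2, 0, 0], [-1, 2, 0, -1, 0], [-1, 0, 2, 0, 0], [0, -1, 0, 2, -1], [0, 0, 0, -1, 2]].
The roots have two lengths (squared-length ratio 2:1); the short ones are alpha_{3}. The associated Dynkin diagram is a chain of 5 nodes with a double edge at one end; the terminal node there is the unique short simple root (B_5), so the type is B_5 (the algebra so(11)).

B5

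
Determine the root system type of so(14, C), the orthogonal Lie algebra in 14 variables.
type D_7

This is so(14) with 14 even, which has dimension 14(14-1)/2 = 91 and rank 14/2 = 7. In the classification of classical Lie algebras, the orthogonal algebra so(2n) in an even number of variables has type D_n; here n = 7, so the Dynkin diagram is a chain of 5 nodes with a fork of two nodes at one end (D_7). Hence the type is D_7.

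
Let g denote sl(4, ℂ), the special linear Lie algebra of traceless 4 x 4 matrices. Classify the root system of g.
A3

This is sl(4), which has dimension 4^2 - 1 = 15 and rank 4 - 1 = 3 (a Cartan subalgebra is the diagonal traceless matrices). In the classification of classical Lie algebras, the special linear algebra sl(n+1) has type A_n; here n = 3, so the Dynkin diagram is a chain of 3 nodes with single edges (A_3). Hence the type is A_3.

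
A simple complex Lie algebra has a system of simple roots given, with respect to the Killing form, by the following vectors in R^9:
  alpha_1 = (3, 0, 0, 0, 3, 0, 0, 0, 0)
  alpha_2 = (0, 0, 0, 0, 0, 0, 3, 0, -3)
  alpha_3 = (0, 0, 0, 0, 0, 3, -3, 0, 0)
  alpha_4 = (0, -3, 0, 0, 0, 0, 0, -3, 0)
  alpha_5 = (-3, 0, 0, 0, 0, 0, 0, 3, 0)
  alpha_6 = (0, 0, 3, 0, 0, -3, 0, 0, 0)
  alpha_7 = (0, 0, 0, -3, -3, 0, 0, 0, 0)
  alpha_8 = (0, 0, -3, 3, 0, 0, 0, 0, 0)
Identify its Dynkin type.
Compute the Cartan integers a_ij = 2(alpha_i, alpha_j)/(alpha_j, alpha_j); the resulting 8x8 Cartan matrix is
[[2, 0, 0, 0, -1, 0, -1, 0], [0, 2, -1, 0, 0, 0, 0, 0], [0, -1, 2, 0, 0, -1, 0, 0], [0, 0, 0, 2, -1, 0, 0, 0], [-1, 0, 0, -1, 2, 0, 0, 0], [0, 0, -1, 0, 0, 2, 0, -1], [-1, 0, 0, 0, 0, 0, 2, -1], [0, 0, 0, 0, 0, -1, -1, 2]].
All simple roots have the same length, so the diagram is simply laced. The associated Dynkin diagram is a chain of 8 nodes with single edges (A_8), so the type is A_8 (the algebra sl(9)).

type A_8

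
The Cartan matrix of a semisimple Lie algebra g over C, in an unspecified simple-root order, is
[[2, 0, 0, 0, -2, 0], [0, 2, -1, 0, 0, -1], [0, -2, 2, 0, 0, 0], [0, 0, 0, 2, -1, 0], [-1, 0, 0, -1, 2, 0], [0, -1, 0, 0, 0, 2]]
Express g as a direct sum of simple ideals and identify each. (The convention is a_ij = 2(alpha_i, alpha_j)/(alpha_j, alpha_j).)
C_3 (sp(6)) + C_3 (sp(6))

The diagram associated to this matrix has two connected components: the simple roots {alpha_1, alpha_4, alpha_5} form a chain of 3 nodes with a double edge at one end; the terminal node there is the unique long simple root (C_3), and {alpha_2, alpha_3, alpha_6} form a chain of 3 nodes with a double edge at one end; the terminal node there is the unique long simple root (C_3). A semisimple Lie algebra decomposes uniquely as the direct sum of simple ideals, one per connected component of its Dynkin diagram, so g ≅ C_3 ⊕ C_3 (dimension 21 + 21 = 42).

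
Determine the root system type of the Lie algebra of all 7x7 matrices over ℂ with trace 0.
This is sl(7), which has dimension 7^2 - 1 = 48 and rank 7 - 1 = 6 (a Cartan subalgebra is the diagonal traceless matrices). In the classification of classical Lie algebras, the special linear algebra sl(n+1) has type A_n; here n = 6, so the Dynkin diagram is a chain of 6 nodes with single edges (A_6). Hence the type is A_6.

A6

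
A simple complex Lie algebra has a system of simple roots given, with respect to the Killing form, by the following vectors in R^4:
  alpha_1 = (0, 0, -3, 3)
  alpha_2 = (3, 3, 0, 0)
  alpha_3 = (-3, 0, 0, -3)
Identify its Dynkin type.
A_3

Compute the Cartan integers a_ij = 2(alpha_i, alpha_j)/(alpha_j, alpha_j); the resulting 3x3 Cartan matrix is
[[2, 0, -1], [0, 2, -1], [-1, -1, 2]].
All simple roots have the same length, so the diagram is simply laced. The associated Dynkin diagram is a chain of 3 nodes with single edges (A_3), so the type is A_3 (the algebra sl(4)).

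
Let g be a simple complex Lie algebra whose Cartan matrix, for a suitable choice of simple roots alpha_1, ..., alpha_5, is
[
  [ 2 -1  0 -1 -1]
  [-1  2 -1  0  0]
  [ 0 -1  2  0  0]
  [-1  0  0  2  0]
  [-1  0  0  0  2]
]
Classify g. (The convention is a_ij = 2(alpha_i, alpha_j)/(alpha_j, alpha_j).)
The matrix has rank 5 with 2's on the diagonal. Reading the off-diagonal entries as Dynkin edges (a single edge where a_ij = a_ji = -1; a double or triple edge where a_ij * a_ji = 2 or 3), the diagram is a chain of 3 nodes with a fork of two nodes at one end (D_5). One simple-root ordering that puts it in standard form is (alpha_3, alpha_2, alpha_1, alpha_4, alpha_5). So the algebra is type D_5, i.e. so(10).

type D_5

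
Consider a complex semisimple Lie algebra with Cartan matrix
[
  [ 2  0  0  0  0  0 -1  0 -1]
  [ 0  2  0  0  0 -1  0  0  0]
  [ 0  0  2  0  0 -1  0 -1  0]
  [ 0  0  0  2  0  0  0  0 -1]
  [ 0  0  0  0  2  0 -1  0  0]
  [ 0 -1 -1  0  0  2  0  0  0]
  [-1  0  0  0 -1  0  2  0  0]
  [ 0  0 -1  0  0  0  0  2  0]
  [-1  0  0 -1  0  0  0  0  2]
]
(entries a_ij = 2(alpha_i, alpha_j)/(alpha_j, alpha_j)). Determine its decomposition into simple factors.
The diagram associated to this matrix has two connected components: the simple roots {alpha_2, alpha_3, alpha_6, alpha_8} form a chain of 4 nodes with single edges (A_4), and {alpha_1, alpha_4, alpha_5, alpha_7, alpha_9} form a chain of 5 nodes with single edges (A_5). A semisimple Lie algebra decomposes uniquely as the direct sum of simple ideals, one per connected component of its Dynkin diagram, so g ≅ A_4 ⊕ A_5 (dimension 24 + 35 = 59).

A_4 ⊕ A_5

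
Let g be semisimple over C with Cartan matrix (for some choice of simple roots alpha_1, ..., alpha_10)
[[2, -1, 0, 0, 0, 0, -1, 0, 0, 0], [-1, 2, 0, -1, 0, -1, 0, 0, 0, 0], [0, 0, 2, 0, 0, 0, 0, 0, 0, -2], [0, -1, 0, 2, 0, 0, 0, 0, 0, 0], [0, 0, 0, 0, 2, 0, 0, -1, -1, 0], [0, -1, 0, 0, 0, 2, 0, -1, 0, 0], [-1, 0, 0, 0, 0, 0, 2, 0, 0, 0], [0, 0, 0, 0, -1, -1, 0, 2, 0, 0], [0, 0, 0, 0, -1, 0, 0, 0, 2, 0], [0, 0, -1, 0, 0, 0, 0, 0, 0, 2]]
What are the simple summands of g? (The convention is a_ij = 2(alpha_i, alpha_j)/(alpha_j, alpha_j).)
B2 ⊕ E8

The diagram associated to this matrix has two connected components: the simple roots {alpha_3, alpha_10} form a chain of 2 nodes with a double edge at one end; the terminal node there is the unique short simple root (B_2), and {alpha_1, alpha_2, alpha_4, alpha_5, alpha_6, alpha_7, alpha_8, alpha_9} form a chain of 7 nodes with one extra node attached to the third node from one end (E_8). A semisimple Lie algebra decomposes uniquely as the direct sum of simple ideals, one per connected component of its Dynkin diagram, so g ≅ B_2 ⊕ E_8 (dimension 10 + 248 = 258).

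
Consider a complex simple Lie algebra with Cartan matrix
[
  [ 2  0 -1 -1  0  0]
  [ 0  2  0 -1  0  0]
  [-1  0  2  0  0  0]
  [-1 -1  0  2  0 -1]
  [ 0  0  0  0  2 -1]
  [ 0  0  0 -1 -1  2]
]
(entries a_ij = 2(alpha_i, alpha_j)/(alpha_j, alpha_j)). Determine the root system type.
E_6

The matrix has rank 6 with 2's on the diagonal. Reading the off-diagonal entries as Dynkin edges (a single edge where a_ij = a_ji = -1; a double or triple edge where a_ij * a_ji = 2 or 3), the diagram is a chain of 5 nodes with one extra node attached to the third node from one end (E_6). One simple-root ordering that puts it in standard form is (alpha_5, alpha_2, alpha_6, alpha_4, alpha_1, alpha_3). So the algebra is type E_6.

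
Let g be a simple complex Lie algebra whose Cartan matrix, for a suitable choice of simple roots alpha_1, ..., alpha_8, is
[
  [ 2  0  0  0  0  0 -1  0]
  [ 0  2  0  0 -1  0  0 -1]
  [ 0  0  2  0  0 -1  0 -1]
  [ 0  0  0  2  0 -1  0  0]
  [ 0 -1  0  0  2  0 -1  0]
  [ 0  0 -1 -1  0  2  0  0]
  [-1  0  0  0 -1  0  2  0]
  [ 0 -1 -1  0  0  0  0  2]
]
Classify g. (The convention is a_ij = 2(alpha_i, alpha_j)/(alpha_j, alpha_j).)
A_8

The matrix has rank 8 with 2's on the diagonal. Reading the off-diagonal entries as Dynkin edges (a single edge where a_ij = a_ji = -1; a double or triple edge where a_ij * a_ji = 2 or 3), the diagram is a chain of 8 nodes with single edges (A_8). One simple-root ordering that puts it in standard form is (alpha_1, alpha_7, alpha_5, alpha_2, alpha_8, alpha_3, alpha_6, alpha_4). So the algebra is type A_8, i.e. sl(9).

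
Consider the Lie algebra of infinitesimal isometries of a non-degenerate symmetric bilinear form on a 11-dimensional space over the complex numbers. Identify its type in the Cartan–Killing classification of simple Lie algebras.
This is so(11) with 11 odd, which has dimension 11(11-1)/2 = 55 and rank (11-1)/2 = 5. In the classification of classical Lie algebras, the orthogonal algebra so(2n+1) in an odd number of variables has type B_n; here n = 5, so the Dynkin diagram is a chain of 5 nodes with a double edge at one end; the terminal node there is the unique short simple root (B_5). Hence the type is B_5.

B_5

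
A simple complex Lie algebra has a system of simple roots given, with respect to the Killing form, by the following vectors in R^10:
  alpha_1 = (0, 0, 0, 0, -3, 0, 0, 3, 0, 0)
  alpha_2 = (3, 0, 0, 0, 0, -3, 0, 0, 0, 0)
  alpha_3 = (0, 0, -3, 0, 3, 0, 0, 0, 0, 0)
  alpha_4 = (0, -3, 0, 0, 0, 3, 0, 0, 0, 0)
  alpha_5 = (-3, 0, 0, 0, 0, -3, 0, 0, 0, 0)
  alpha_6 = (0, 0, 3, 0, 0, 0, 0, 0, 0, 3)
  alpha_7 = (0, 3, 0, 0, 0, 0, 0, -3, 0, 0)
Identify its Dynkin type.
Compute the Cartan integers a_ij = 2(alpha_i, alpha_j)/(alpha_j, alpha_j); the resulting 7x7 Cartan matrix is
[[2, 0, -1, 0, 0, 0, -1], [0, 2, 0, -1, 0, 0, 0], [-1, 0, 2, 0, 0, -1, 0], [0, -1, 0, 2, -1, 0, -1], [0, 0, 0, -1, 2, 0, 0], [0, 0, -1, 0, 0, 2, 0], [-1, 0, 0, -1, 0, 0, 2]].
All simple roots have the same length, so the diagram is simply laced. The associated Dynkin diagram is a chain of 5 nodes with a fork of two nodes at one end (D_7), so the type is D_7 (the algebra so(14)).

D7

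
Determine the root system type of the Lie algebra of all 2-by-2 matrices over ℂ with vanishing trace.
This is sl(2), which has dimension 2^2 - 1 = 3 and rank 2 - 1 = 1 (a Cartan subalgebra is the diagonal traceless matrices). In the classification of classical Lie algebras, the special linear algebra sl(n+1) has type A_n; here n = 1, so the Dynkin diagram is a chain of 1 nodes with single edges (A_1). Hence the type is A_1.

A1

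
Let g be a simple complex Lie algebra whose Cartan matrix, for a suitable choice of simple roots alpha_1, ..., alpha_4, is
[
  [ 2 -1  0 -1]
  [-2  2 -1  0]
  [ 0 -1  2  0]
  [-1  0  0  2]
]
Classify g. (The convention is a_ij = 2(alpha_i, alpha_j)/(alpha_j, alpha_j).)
The matrix has rank 4 with 2's on the diagonal. Reading the off-diagonal entries as Dynkin edges (a single edge where a_ij = a_ji = -1; a double or triple edge where a_ij * a_ji = 2 or 3), the diagram is a chain of 4 nodes with a double edge between the middle two (F_4). One simple-root ordering that puts it in standard form is (alpha_3, alpha_2, alpha_1, alpha_4). So the algebra is type F_4.

F_4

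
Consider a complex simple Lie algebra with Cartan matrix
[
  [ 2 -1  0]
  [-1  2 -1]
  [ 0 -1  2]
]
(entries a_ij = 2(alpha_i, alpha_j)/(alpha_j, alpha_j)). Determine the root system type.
A_3 (sl(4))

The matrix has rank 3 with 2's on the diagonal. Reading the off-diagonal entries as Dynkin edges (a single edge where a_ij = a_ji = -1; a double or triple edge where a_ij * a_ji = 2 or 3), the diagram is a chain of 3 nodes with single edges (A_3). One simple-root ordering that puts it in standard form is (alpha_1, alpha_2, alpha_3). So the algebra is type A_3, i.e. sl(4).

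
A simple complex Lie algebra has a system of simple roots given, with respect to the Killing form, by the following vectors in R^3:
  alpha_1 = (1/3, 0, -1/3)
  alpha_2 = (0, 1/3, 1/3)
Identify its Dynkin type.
Compute the Cartan integers a_ij = 2(alpha_i, alpha_j)/(alpha_j, alpha_j); the resulting 2x2 Cartan matrix is
[[2, -1], [-1, 2]].
All simple roots have the same length, so the diagram is simply laced. The associated Dynkin diagram is a chain of 2 nodes with single edges (A_2), so the type is A_2 (the algebra sl(3)).

A2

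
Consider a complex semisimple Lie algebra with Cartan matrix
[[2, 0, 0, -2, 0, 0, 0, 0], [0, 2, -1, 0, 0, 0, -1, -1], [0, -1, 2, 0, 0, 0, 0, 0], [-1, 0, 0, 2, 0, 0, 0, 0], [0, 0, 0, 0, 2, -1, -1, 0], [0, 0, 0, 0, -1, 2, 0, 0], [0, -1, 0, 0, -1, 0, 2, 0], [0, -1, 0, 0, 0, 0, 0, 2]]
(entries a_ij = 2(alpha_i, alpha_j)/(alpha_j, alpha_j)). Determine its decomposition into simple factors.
B_2 (so(5)) ⊕ D_6 (so(12))

The diagram associated to this matrix has two connected components: the simple roots {alpha_1, alpha_4} form a chain of 2 nodes with a double edge at one end; the terminal node there is the unique short simple root (B_2), and {alpha_2, alpha_3, alpha_5, alpha_6, alpha_7, alpha_8} form a chain of 4 nodes with a fork of two nodes at one end (D_6). A semisimple Lie algebra decomposes uniquely as the direct sum of simple ideals, one per connected component of its Dynkin diagram, so g ≅ B_2 ⊕ D_6 (dimension 10 + 66 = 76).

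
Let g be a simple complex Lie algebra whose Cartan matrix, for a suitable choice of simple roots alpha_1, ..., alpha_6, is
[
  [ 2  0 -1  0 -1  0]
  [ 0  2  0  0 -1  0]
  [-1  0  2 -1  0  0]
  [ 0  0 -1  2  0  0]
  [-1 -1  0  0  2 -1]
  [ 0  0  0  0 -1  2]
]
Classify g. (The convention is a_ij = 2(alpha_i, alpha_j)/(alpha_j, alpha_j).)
The matrix has rank 6 with 2's on the diagonal. Reading the off-diagonal entries as Dynkin edges (a single edge where a_ij = a_ji = -1; a double or triple edge where a_ij * a_ji = 2 or 3), the diagram is a chain of 4 nodes with a fork of two nodes at one end (D_6). One simple-root ordering that puts it in standard form is (alpha_4, alpha_3, alpha_1, alpha_5, alpha_6, alpha_2). So the algebra is type D_6, i.e. so(12).

D_6 (so(12))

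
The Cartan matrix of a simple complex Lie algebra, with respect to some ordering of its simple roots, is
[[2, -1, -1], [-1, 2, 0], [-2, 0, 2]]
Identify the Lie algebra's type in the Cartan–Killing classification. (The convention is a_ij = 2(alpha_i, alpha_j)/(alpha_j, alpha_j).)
The matrix has rank 3 with 2's on the diagonal. Reading the off-diagonal entries as Dynkin edges (a single edge where a_ij = a_ji = -1; a double or triple edge where a_ij * a_ji = 2 or 3), the diagram is a chain of 3 nodes with a double edge at one end; the terminal node there is the unique long simple root (C_3). One simple-root ordering that puts it in standard form is (alpha_2, alpha_1, alpha_3). So the algebra is type C_3, i.e. sp(6).

C_3 (sp(6))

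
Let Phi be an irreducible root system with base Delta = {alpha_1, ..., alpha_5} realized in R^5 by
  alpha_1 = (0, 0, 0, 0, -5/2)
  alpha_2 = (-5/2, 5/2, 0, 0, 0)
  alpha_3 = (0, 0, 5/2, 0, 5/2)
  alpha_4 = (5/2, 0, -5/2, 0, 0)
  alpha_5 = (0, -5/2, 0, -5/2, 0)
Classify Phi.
Compute the Cartan integers a_ij = 2(alpha_i, alpha_j)/(alpha_j, alpha_j); the resulting 5x5 Cartan matrix is
[[2, 0, -1, 0, 0], [0, 2, 0, -1, -1], [-2, 0, 2, -1, 0], [0, -1, -1, 2, 0], [0, -1, 0, 0, 2]].
The roots have two lengths (squared-length ratio 2:1); the short ones are alpha_{1}. The associated Dynkin diagram is a chain of 5 nodes with a double edge at one end; the terminal node there is the unique short simple root (B_5), so the type is B_5 (the algebra so(11)).

B5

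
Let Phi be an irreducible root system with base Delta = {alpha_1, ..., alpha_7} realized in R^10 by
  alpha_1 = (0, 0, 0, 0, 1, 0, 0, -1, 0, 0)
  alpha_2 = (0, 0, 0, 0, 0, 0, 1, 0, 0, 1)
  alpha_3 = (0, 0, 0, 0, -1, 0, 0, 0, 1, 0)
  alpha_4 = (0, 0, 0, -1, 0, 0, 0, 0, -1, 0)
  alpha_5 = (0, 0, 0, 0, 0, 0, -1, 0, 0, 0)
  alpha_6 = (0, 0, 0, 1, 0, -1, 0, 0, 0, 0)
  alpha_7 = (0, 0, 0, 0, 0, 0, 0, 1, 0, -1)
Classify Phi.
Compute the Cartan integers a_ij = 2(alpha_i, alpha_j)/(alpha_j, alpha_j); the resulting 7x7 Cartan matrix is
[[2, 0, -1, 0, 0, 0, -1], [0, 2, 0, 0, -2, 0, -1], [-1, 0, 2, -1, 0, 0, 0], [0, 0, -1, 2, 0, -1, 0], [0, -1, 0, 0, 2, 0, 0], [0, 0, 0, -1, 0, 2, 0], [-1, -1, 0, 0, 0, 0, 2]].
The roots have two lengths (squared-length ratio 2:1); the short ones are alpha_{5}. The associated Dynkin diagram is a chain of 7 nodes with a double edge at one end; the terminal node there is the unique short simple root (B_7), so the type is B_7 (the algebra so(15)).

B7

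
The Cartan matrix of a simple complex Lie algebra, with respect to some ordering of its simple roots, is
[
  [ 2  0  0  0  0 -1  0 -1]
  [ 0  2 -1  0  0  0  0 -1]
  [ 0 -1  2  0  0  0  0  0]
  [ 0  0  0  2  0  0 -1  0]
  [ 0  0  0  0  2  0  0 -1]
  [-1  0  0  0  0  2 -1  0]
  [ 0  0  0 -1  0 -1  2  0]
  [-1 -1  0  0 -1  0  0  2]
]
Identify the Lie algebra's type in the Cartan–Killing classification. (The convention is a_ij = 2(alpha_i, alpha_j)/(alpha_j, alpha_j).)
The matrix has rank 8 with 2's on the diagonal. Reading the off-diagonal entries as Dynkin edges (a single edge where a_ij = a_ji = -1; a double or triple edge where a_ij * a_ji = 2 or 3), the diagram is a chain of 7 nodes with one extra node attached to the third node from one end (E_8). One simple-root ordering that puts it in standard form is (alpha_3, alpha_5, alpha_2, alpha_8, alpha_1, alpha_6, alpha_7, alpha_4). So the algebra is type E_8.

E_8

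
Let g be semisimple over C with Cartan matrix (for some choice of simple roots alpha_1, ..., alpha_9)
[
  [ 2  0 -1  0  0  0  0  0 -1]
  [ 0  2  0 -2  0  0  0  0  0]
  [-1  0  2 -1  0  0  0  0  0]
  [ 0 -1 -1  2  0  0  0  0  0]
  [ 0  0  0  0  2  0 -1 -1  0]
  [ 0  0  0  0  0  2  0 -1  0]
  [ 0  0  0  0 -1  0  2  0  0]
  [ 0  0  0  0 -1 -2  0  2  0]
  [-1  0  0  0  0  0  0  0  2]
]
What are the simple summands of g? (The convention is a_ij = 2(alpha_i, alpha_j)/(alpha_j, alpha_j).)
type B_4 + type C_5

The diagram associated to this matrix has two connected components: the simple roots {alpha_5, alpha_6, alpha_7, alpha_8} form a chain of 4 nodes with a double edge at one end; the terminal node there is the unique short simple root (B_4), and {alpha_1, alpha_2, alpha_3, alpha_4, alpha_9} form a chain of 5 nodes with a double edge at one end; the terminal node there is the unique long simple root (C_5). A semisimple Lie algebra decomposes uniquely as the direct sum of simple ideals, one per connected component of its Dynkin diagram, so g ≅ B_4 ⊕ C_5 (dimension 36 + 55 = 91).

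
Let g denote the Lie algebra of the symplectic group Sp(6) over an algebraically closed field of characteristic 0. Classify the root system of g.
C_3 (sp(6))

This is sp(6), which has dimension 6(6+1)/2 = 21 and rank 6/2 = 3. In the classification of classical Lie algebras, the symplectic algebra sp(2n) has type C_n; here n = 3, so the Dynkin diagram is a chain of 3 nodes with a double edge at one end; the terminal node there is the unique long simple root (C_3). Hence the type is C_3.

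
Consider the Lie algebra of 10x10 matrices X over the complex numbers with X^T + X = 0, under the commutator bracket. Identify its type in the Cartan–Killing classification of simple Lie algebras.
D5

This is so(10) with 10 even, which has dimension 10(10-1)/2 = 45 and rank 10/2 = 5. In the classification of classical Lie algebras, the orthogonal algebra so(2n) in an even number of variables has type D_n; here n = 5, so the Dynkin diagram is a chain of 3 nodes with a fork of two nodes at one end (D_5). Hence the type is D_5.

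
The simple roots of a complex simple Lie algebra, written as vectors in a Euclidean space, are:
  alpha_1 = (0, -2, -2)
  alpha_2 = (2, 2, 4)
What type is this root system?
G_2

Compute the Cartan integers a_ij = 2(alpha_i, alpha_j)/(alpha_j, alpha_j); the resulting 2x2 Cartan matrix is
[[2, -1], [-3, 2]].
The roots have two lengths (squared-length ratio 3:1); the short ones are alpha_{1}. The associated Dynkin diagram is two nodes joined by a triple edge (G_2), so the type is G_2.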